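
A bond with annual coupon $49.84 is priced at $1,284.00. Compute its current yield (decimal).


Formula: Current yield = annual coupon / price
Substituting: CY = $49.84 / $1,284.00
CY = 0.038816

0.038816


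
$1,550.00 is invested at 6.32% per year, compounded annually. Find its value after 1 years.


Formula: FV = P * (1 + r)^n
Substituting: FV = $1,550.00 * (1 + 0.0632)^1
Growth factor: (1.0632)^1 = 1.0632
FV = $1,550.00 * 1.0632 = $1,647.96

$1,647.96


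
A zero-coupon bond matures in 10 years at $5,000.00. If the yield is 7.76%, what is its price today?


Formula: Price = FV / (1 + r)^n
Substituting: Price = $5,000.00 / (1 + 0.0776)^10
Discount factor: (1.0776)^10 = 2.111426
Price = $5,000.00 / 2.111426 = $2,368.07

$2,368.07


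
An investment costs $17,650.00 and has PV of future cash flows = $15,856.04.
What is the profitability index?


Formula: PI = PV(cash flows) / initial investment
Substituting: PI = $15,856.04 / $17,650.00
PI = 0.8984

0.8984


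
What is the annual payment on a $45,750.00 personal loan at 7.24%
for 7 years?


Formula: PMT = PV * r / (1 - (1+r)^(-n))
Denominator: 1 - (1 + 0.0724)^(-7) = 0.386941
Numerator: $45,750.00 * 0.0724 = 3312.3
PMT = 3312.3 / 0.386941 = $8,560.22

$8,560.22


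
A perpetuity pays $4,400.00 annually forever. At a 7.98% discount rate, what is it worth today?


Formula: PV = C / r
Substituting: PV = $4,400.00 / 0.0798
PV = $55,137.84

$55,137.84


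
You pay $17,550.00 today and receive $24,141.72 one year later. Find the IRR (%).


Formula: IRR = C1/C0 - 1
Substituting: IRR = $24,141.72 / $17,550.00 - 1
Ratio: 1.375597 - 1 = 0.375597
IRR = 37.5597%

37.5597%


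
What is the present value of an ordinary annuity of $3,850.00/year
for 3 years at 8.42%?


Formula: PV = PMT * (1 - (1+r)^(-n)) / r
Discount factor: (1 + 0.0842)^(-3) = 0.784642
Bracket: 1 - 0.784642 = 0.215358
PV = $3,850.00 * 0.215358 / 0.0842 = $9,847.11

$9,847.11


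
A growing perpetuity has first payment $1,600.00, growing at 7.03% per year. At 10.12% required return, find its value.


Formula: PV = C / (r - g)
Spread: r - g = 0.1012 - 0.0703 = 0.0309
Substituting: PV = $1,600.00 / 0.0309
PV = $51,779.94

$51,779.94


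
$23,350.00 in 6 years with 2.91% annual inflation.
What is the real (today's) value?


Formula: Real value = nominal / (1 + inflation)^years
Price level: (1 + 0.0291)^6 = 1.187806
Real value = $23,350.00 / 1.187806 = $19,658.09

$19,658.09


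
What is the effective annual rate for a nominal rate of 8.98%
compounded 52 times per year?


Formula: EAR = (1 + r/m)^m - 1
Period rate: r/m = 0.0898 / 52 = 0.001727
Compounding: (1 + 0.001727)^52 = 1.093871
EAR = 1.093871 - 1 = 0.093871

0.093871


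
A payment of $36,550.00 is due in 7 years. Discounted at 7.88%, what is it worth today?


Formula: PV = FV / (1 + r)^n
Substituting: PV = $36,550.00 / (1 + 0.0788)^7
Discount factor: (1.0788)^7 = 1.700539
PV = $36,550.00 / 1.700539 = $21,493.19

$21,493.19


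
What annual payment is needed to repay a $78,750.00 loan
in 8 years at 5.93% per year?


Formula: PMT = PV * r / (1 - (1+r)^(-n))
Denominator: 1 - (1 + 0.0593)^(-8) = 0.369263
Numerator: $78,750.00 * 0.0593 = 4669.875
PMT = 4669.875 / 0.369263 = $12,646.47

$12,646.47


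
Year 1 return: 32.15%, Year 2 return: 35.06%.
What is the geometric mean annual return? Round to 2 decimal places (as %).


Formula: Geometric mean = ((1+r1)*(1+r2))^(1/2) - 1
Product: (1 + 0.3215) * (1 + 0.3506) = 1.3215 * 1.3506 = 1.784818
Square root: 1.784818^0.5 = 1.335971
Geometric mean = 1.335971 - 1 = 0.335971
As percentage: 33.60%

33.60%


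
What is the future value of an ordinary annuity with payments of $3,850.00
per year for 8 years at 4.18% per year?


Formula: FV = PMT * ((1+r)^n - 1) / r
Growth factor: (1 + 0.0418)^8 = 1.387634
Numerator: 1.387634 - 1 = 0.387634
FV = $3,850.00 * 0.387634 / 0.0418 = $35,703.10

$35,703.10


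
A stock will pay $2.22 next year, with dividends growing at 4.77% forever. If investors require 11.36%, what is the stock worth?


Formula: P = D1 / (r - g)
Spread: r - g = 0.1136 - 0.0477 = 0.0659
Substituting: P = $2.22 / 0.0659
P = $33.69

$33.69


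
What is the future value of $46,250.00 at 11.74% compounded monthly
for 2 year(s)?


Formula: FV = P * (1 + r/m)^(m*t)
Period rate: r/m = 0.1174 / 12 = 0.009783
Total periods: m*t = 12 * 2 = 24
Growth factor: (1 + 0.009783)^24 = 1.263214
FV = $46,250.00 * 1.263214 = $58,423.62

$58,423.62


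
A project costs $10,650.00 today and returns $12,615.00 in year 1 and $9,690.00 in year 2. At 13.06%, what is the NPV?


Formula: NPV = C0 + C1/(1+r) + C2/(1+r)^2
Discount C1: $12,615.00 / (1 + 0.1306) = $11,157.79
Discount C2: $9,690.00 / (1 + 0.1306)^2 = $7,580.64
NPV = -$10,650.00 + $11,157.79 + $7,580.64 = $8,088.43

$8,088.43


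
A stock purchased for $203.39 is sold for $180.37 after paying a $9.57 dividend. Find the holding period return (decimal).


Formula: HPR = (P1 - P0 + D) / P0
Gain: $180.37 - $203.39 + $9.57 = -$13.45
HPR = -$13.45 / $203.39 = -0.0661

-0.0661


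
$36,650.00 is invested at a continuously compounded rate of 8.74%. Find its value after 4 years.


Formula: FV = P * e^(r*t)
Exponent: r*t = 0.0874 * 4 = 0.3496
e^(0.3496) = 1.4185
FV = $36,650.00 * 1.4185 = $51,988.03

$51,988.03


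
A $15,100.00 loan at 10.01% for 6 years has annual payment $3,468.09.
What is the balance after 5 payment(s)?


Formula: Balance = PV*(1+r)^k - PMT*((1+r)^k - 1)/r
Growth: (1 + 0.1001)^5 = 1.611242
Accumulated factor: ((1+r)^k - 1)/r = 6.106316
Balance = $15,100.00 * 1.611242 - $3,468.09 * 6.106316
Balance = $3,152.51

$3,152.51


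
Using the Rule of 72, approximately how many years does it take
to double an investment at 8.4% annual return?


Formula: Years ≈ 72 / r
Substituting: Years ≈ 72 / 8.4
Years ≈ 8.6

8.6 years


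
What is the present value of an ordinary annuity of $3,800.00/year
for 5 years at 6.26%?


Formula: PV = PMT * (1 - (1+r)^(-n)) / r
Discount factor: (1 + 0.0626)^(-5) = 0.738161
Bracket: 1 - 0.738161 = 0.261839
PV = $3,800.00 * 0.261839 / 0.0626 = $15,894.40

$15,894.40


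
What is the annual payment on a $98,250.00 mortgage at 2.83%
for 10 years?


Formula: PMT = PV * r / (1 - (1+r)^(-n))
Denominator: 1 - (1 + 0.0283)^(-10) = 0.243513
Numerator: $98,250.00 * 0.0283 = 2780.475
PMT = 2780.475 / 0.243513 = $11,418.19

$11,418.19


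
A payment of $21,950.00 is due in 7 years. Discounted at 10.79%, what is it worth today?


Formula: PV = FV / (1 + r)^n
Substituting: PV = $21,950.00 / (1 + 0.1079)^7
Discount factor: (1.1079)^7 = 2.048821
PV = $21,950.00 / 2.048821 = $10,713.48

$10,713.48


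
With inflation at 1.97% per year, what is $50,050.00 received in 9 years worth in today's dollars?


Formula: Real value = nominal / (1 + inflation)^years
Price level: (1 + 0.0197)^9 = 1.191933
Real value = $50,050.00 / 1.191933 = $41,990.62

$41,990.62


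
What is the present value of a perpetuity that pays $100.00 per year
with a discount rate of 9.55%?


Formula: PV = C / r
Substituting: PV = $100.00 / 0.0955
PV = $1,047.12

$1,047.12


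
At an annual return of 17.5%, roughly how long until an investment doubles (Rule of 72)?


Formula: Years ≈ 72 / r
Substituting: Years ≈ 72 / 17.5
Years ≈ 4.1

4.1 years


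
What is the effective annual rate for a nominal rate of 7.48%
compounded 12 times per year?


Formula: EAR = (1 + r/m)^m - 1
Period rate: r/m = 0.0748 / 12 = 0.006233
Compounding: (1 + 0.006233)^12 = 1.077418
EAR = 1.077418 - 1 = 0.077418

0.077418


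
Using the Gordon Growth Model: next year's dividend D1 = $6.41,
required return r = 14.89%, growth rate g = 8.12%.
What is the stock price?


Formula: P = D1 / (r - g)
Spread: r - g = 0.1489 - 0.0812 = 0.0677
Substituting: P = $6.41 / 0.0677
P = $94.68

$94.68


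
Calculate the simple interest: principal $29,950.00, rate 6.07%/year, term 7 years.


Formula: I = P * r * t
Substituting: I = $29,950.00 * 0.0607 * 7
Step: I = $29,950.00 * 0.4249
I = $12,725.76

$12,725.76


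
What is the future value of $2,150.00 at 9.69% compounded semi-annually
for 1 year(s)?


Formula: FV = P * (1 + r/m)^(m*t)
Period rate: r/m = 0.0969 / 2 = 0.04845
Total periods: m*t = 2 * 1 = 2
Growth factor: (1 + 0.04845)^2 = 1.099247
FV = $2,150.00 * 1.099247 = $2,363.38

$2,363.38


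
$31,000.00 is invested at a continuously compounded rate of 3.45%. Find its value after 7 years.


Formula: FV = P * e^(r*t)
Exponent: r*t = 0.0345 * 7 = 0.2415
e^(0.2415) = 1.273157
FV = $31,000.00 * 1.273157 = $39,467.88

$39,467.88


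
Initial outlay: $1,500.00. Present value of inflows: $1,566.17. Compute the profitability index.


Formula: PI = PV(cash flows) / initial investment
Substituting: PI = $1,566.17 / $1,500.00
PI = 1.0441

1.0441


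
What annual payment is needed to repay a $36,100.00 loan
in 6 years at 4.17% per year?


Formula: PMT = PV * r / (1 - (1+r)^(-n))
Denominator: 1 - (1 + 0.0417)^(-6) = 0.217392
Numerator: $36,100.00 * 0.0417 = 1505.37
PMT = 1505.37 / 0.217392 = $6,924.66

$6,924.66


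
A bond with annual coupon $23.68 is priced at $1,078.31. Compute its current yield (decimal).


Formula: Current yield = annual coupon / price
Substituting: CY = $23.68 / $1,078.31
CY = 0.02196

0.02196


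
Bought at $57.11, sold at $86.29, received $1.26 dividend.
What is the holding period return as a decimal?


Formula: HPR = (P1 - P0 + D) / P0
Gain: $86.29 - $57.11 + $1.26 = $30.44
HPR = $30.44 / $57.11 = 0.533

0.533


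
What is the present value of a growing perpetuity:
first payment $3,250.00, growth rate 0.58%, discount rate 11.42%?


Formula: PV = C / (r - g)
Spread: r - g = 0.1142 - 0.0058 = 0.1084
Substituting: PV = $3,250.00 / 0.1084
PV = $29,981.55

$29,981.55


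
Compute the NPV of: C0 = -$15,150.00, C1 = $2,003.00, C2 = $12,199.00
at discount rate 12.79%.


Formula: NPV = C0 + C1/(1+r) + C2/(1+r)^2
Discount C1: $2,003.00 / (1 + 0.1279) = $1,775.87
Discount C2: $12,199.00 / (1 + 0.1279)^2 = $9,589.21
NPV = -$15,150.00 + $1,775.87 + $9,589.21 = -$3,784.92

-$3,784.92


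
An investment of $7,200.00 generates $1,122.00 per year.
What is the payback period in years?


Formula: Payback = investment / annual cash flow
Substituting: Payback = $7,200.00 / $1,122.00
Payback = 6.4171 years

6.4171 years


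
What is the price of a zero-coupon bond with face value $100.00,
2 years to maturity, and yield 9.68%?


Formula: Price = FV / (1 + r)^n
Substituting: Price = $100.00 / (1 + 0.0968)^2
Discount factor: (1.0968)^2 = 1.20297
Price = $100.00 / 1.20297 = $83.13

$83.13


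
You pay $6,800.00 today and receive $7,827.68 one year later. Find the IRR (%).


Formula: IRR = C1/C0 - 1
Substituting: IRR = $7,827.68 / $6,800.00 - 1
Ratio: 1.151129 - 1 = 0.151129
IRR = 15.1129%

15.1129%


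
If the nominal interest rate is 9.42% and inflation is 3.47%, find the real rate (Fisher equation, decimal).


Formula: (1 + r_real) = (1 + r_nom) / (1 + inflation)
Substituting: (1 + r_real) = 1.0942 / 1.0347
(1 + r_real) = 1.057505
r_real = 1.057505 - 1 = 0.057505

0.057505


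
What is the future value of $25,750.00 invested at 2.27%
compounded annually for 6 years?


Formula: FV = P * (1 + r)^n
Substituting: FV = $25,750.00 * (1 + 0.0227)^6
Growth factor: (1.0227)^6 = 1.144167
FV = $25,750.00 * 1.144167 = $29,462.31

$29,462.31


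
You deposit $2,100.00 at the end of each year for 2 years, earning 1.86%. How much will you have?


Formula: FV = PMT * ((1+r)^n - 1) / r
Growth factor: (1 + 0.0186)^2 = 1.037546
Numerator: 1.037546 - 1 = 0.037546
FV = $2,100.00 * 0.037546 / 0.0186 = $4,239.06

$4,239.06


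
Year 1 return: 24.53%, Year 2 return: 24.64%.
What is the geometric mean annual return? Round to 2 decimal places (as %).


Formula: Geometric mean = ((1+r1)*(1+r2))^(1/2) - 1
Product: (1 + 0.2453) * (1 + 0.2464) = 1.2453 * 1.2464 = 1.552142
Square root: 1.552142^0.5 = 1.24585
Geometric mean = 1.24585 - 1 = 0.24585
As percentage: 24.58%

24.58%


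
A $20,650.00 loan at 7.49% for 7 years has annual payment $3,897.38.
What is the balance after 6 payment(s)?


Formula: Balance = PV*(1+r)^k - PMT*((1+r)^k - 1)/r
Growth: (1 + 0.0749)^6 = 1.54244
Accumulated factor: ((1+r)^k - 1)/r = 7.242194
Balance = $20,650.00 * 1.54244 - $3,897.38 * 7.242194
Balance = $3,625.81

$3,625.81


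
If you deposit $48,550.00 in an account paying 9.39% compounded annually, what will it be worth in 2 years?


Formula: FV = P * (1 + r)^n
Substituting: FV = $48,550.00 * (1 + 0.0939)^2
Growth factor: (1.0939)^2 = 1.196617
FV = $48,550.00 * 1.196617 = $58,095.77

$58,095.77


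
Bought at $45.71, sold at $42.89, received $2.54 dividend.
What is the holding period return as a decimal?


Formula: HPR = (P1 - P0 + D) / P0
Gain: $42.89 - $45.71 + $2.54 = -$0.28
HPR = -$0.28 / $45.71 = -0.0061

-0.0061


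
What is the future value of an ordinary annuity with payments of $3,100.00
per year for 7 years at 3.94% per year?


Formula: FV = PMT * ((1+r)^n - 1) / r
Growth factor: (1 + 0.0394)^7 = 1.310627
Numerator: 1.310627 - 1 = 0.310627
FV = $3,100.00 * 0.310627 / 0.0394 = $24,440.17

$24,440.17


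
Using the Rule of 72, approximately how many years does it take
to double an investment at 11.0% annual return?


Formula: Years ≈ 72 / r
Substituting: Years ≈ 72 / 11.0
Years ≈ 6.5

6.5 years


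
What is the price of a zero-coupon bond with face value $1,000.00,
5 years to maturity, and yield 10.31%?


Formula: Price = FV / (1 + r)^n
Substituting: Price = $1,000.00 / (1 + 0.1031)^5
Discount factor: (1.1031)^5 = 1.633332
Price = $1,000.00 / 1.633332 = $612.25

$612.25


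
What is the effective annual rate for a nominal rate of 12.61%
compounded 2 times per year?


Formula: EAR = (1 + r/m)^m - 1
Period rate: r/m = 0.1261 / 2 = 0.06305
Compounding: (1 + 0.06305)^2 = 1.130075
EAR = 1.130075 - 1 = 0.130075

0.130075


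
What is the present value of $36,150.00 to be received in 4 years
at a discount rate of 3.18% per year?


Formula: PV = FV / (1 + r)^n
Substituting: PV = $36,150.00 / (1 + 0.0318)^4
Discount factor: (1.0318)^4 = 1.133397
PV = $36,150.00 / 1.133397 = $31,895.26

$31,895.26


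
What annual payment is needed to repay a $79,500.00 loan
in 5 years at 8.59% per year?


Formula: PMT = PV * r / (1 - (1+r)^(-n))
Denominator: 1 - (1 + 0.0859)^(-5) = 0.337706
Numerator: $79,500.00 * 0.0859 = 6829.05
PMT = 6829.05 / 0.337706 = $20,221.88

$20,221.88


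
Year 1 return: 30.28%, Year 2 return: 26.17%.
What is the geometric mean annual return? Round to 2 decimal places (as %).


Formula: Geometric mean = ((1+r1)*(1+r2))^(1/2) - 1
Product: (1 + 0.3028) * (1 + 0.2617) = 1.3028 * 1.2617 = 1.643743
Square root: 1.643743^0.5 = 1.282085
Geometric mean = 1.282085 - 1 = 0.282085
As percentage: 28.21%

28.21%


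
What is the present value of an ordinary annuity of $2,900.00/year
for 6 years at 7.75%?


Formula: PV = PMT * (1 - (1+r)^(-n)) / r
Discount factor: (1 + 0.0775)^(-6) = 0.638993
Bracket: 1 - 0.638993 = 0.361007
PV = $2,900.00 * 0.361007 / 0.0775 = $13,508.64

$13,508.64


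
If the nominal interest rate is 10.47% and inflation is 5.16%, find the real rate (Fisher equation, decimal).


Formula: (1 + r_real) = (1 + r_nom) / (1 + inflation)
Substituting: (1 + r_real) = 1.1047 / 1.0516
(1 + r_real) = 1.050494
r_real = 1.050494 - 1 = 0.050494

0.050494


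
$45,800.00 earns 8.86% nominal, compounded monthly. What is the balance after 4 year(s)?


Formula: FV = P * (1 + r/m)^(m*t)
Period rate: r/m = 0.0886 / 12 = 0.007383
Total periods: m*t = 12 * 4 = 48
Growth factor: (1 + 0.007383)^48 = 1.423471
FV = $45,800.00 * 1.423471 = $65,194.96

$65,194.96


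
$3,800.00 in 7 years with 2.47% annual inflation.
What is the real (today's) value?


Formula: Real value = nominal / (1 + inflation)^years
Price level: (1 + 0.0247)^7 = 1.186253
Real value = $3,800.00 / 1.186253 = $3,203.37

$3,203.37


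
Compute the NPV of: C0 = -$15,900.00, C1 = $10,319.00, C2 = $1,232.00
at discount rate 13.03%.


Formula: NPV = C0 + C1/(1+r) + C2/(1+r)^2
Discount C1: $10,319.00 / (1 + 0.1303) = $9,129.43
Discount C2: $1,232.00 / (1 + 0.1303)^2 = $964.32
NPV = -$15,900.00 + $9,129.43 + $964.32 = -$5,806.24

-$5,806.24


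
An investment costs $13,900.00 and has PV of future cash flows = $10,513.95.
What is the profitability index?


Formula: PI = PV(cash flows) / initial investment
Substituting: PI = $10,513.95 / $13,900.00
PI = 0.7564

0.7564


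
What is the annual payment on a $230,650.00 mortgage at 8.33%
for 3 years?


Formula: PMT = PV * r / (1 - (1+r)^(-n))
Denominator: 1 - (1 + 0.0833)^(-3) = 0.2134
Numerator: $230,650.00 * 0.0833 = 19213.145
PMT = 19213.145 / 0.2134 = $90,033.35

$90,033.35


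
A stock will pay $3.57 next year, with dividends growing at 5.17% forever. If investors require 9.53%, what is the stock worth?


Formula: P = D1 / (r - g)
Spread: r - g = 0.0953 - 0.0517 = 0.0436
Substituting: P = $3.57 / 0.0436
P = $81.88

$81.88


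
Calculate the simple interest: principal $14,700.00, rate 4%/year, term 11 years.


Formula: I = P * r * t
Substituting: I = $14,700.00 * 0.04 * 11
Step: I = $14,700.00 * 0.44
I = $6,468.00

$6,468.00


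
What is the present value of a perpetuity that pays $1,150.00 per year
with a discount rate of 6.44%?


Formula: PV = C / r
Substituting: PV = $1,150.00 / 0.0644
PV = $17,857.14

$17,857.14


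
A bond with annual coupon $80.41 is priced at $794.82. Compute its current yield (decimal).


Formula: Current yield = annual coupon / price
Substituting: CY = $80.41 / $794.82
CY = 0.101168

0.101168


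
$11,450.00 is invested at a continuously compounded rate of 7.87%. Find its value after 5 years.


Formula: FV = P * e^(r*t)
Exponent: r*t = 0.0787 * 5 = 0.3935
e^(0.3935) = 1.482159
FV = $11,450.00 * 1.482159 = $16,970.72

$16,970.72


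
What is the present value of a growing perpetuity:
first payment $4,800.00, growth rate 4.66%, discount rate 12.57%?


Formula: PV = C / (r - g)
Spread: r - g = 0.1257 - 0.0466 = 0.0791
Substituting: PV = $4,800.00 / 0.0791
PV = $60,682.68

$60,682.68


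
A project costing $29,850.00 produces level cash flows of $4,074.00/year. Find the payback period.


Formula: Payback = investment / annual cash flow
Substituting: Payback = $29,850.00 / $4,074.00
Payback = 7.327 years

7.327 years


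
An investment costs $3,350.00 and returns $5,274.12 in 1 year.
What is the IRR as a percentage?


Formula: IRR = C1/C0 - 1
Substituting: IRR = $5,274.12 / $3,350.00 - 1
Ratio: 1.574364 - 1 = 0.574364
IRR = 57.4364%

57.4364%


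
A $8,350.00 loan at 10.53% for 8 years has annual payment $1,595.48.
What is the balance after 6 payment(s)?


Formula: Balance = PV*(1+r)^k - PMT*((1+r)^k - 1)/r
Growth: (1 + 0.1053)^6 = 1.823396
Accumulated factor: ((1+r)^k - 1)/r = 7.819526
Balance = $8,350.00 * 1.823396 - $1,595.48 * 7.819526
Balance = $2,749.46

$2,749.46


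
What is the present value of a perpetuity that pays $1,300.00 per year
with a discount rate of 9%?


Formula: PV = C / r
Substituting: PV = $1,300.00 / 0.09
PV = $14,444.44

$14,444.44


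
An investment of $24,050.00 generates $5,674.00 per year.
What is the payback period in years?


Formula: Payback = investment / annual cash flow
Substituting: Payback = $24,050.00 / $5,674.00
Payback = 4.2386 years

4.2386 years


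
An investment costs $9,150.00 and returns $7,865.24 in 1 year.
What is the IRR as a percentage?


Formula: IRR = C1/C0 - 1
Substituting: IRR = $7,865.24 / $9,150.00 - 1
Ratio: 0.859589 - 1 = -0.140411
IRR = -14.0411%

-14.0411%


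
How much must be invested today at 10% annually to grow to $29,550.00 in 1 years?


Formula: PV = FV / (1 + r)^n
Substituting: PV = $29,550.00 / (1 + 0.1)^1
Discount factor: (1.1)^1 = 1.1
PV = $29,550.00 / 1.1 = $26,863.64

$26,863.64


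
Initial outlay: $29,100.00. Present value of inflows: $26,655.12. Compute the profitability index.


Formula: PI = PV(cash flows) / initial investment
Substituting: PI = $26,655.12 / $29,100.00
PI = 0.916

0.916


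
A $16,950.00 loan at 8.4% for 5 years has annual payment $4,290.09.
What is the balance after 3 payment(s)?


Formula: Balance = PV*(1+r)^k - PMT*((1+r)^k - 1)/r
Growth: (1 + 0.084)^3 = 1.273761
Accumulated factor: ((1+r)^k - 1)/r = 3.259056
Balance = $16,950.00 * 1.273761 - $4,290.09 * 3.259056
Balance = $7,608.60

$7,608.60


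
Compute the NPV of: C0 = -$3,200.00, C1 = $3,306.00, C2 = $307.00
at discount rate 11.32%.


Formula: NPV = C0 + C1/(1+r) + C2/(1+r)^2
Discount C1: $3,306.00 / (1 + 0.1132) = $2,969.82
Discount C2: $307.00 / (1 + 0.1132)^2 = $247.74
NPV = -$3,200.00 + $2,969.82 + $247.74 = $17.55

$17.55


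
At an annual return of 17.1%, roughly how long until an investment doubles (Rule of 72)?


Formula: Years ≈ 72 / r
Substituting: Years ≈ 72 / 17.1
Years ≈ 4.2

4.2 years


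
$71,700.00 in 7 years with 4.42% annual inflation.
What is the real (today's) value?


Formula: Real value = nominal / (1 + inflation)^years
Price level: (1 + 0.0442)^7 = 1.353586
Real value = $71,700.00 / 1.353586 = $52,970.41

$52,970.41


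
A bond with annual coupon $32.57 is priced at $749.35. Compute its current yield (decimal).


Formula: Current yield = annual coupon / price
Substituting: CY = $32.57 / $749.35
CY = 0.043464

0.043464


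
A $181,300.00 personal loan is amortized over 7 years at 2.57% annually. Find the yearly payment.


Formula: PMT = PV * r / (1 - (1+r)^(-n))
Denominator: 1 - (1 + 0.0257)^(-7) = 0.162745
Numerator: $181,300.00 * 0.0257 = 4659.41
PMT = 4659.41 / 0.162745 = $28,630.05

$28,630.05


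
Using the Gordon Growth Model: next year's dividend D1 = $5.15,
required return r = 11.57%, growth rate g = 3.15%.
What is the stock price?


Formula: P = D1 / (r - g)
Spread: r - g = 0.1157 - 0.0315 = 0.0842
Substituting: P = $5.15 / 0.0842
P = $61.16

$61.16


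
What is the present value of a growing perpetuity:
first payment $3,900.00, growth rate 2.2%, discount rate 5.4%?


Formula: PV = C / (r - g)
Spread: r - g = 0.054 - 0.022 = 0.032
Substituting: PV = $3,900.00 / 0.032
PV = $121,875.00

$121,875.00


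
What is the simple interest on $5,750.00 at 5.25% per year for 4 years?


Formula: I = P * r * t
Substituting: I = $5,750.00 * 0.0525 * 4
Step: I = $5,750.00 * 0.21
I = $1,207.50

$1,207.50


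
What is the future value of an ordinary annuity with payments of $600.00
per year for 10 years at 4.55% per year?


Formula: FV = PMT * ((1+r)^n - 1) / r
Growth factor: (1 + 0.0455)^10 = 1.560416
Numerator: 1.560416 - 1 = 0.560416
FV = $600.00 * 0.560416 / 0.0455 = $7,390.10

$7,390.10


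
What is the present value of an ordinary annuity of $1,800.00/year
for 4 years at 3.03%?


Formula: PV = PMT * (1 - (1+r)^(-n)) / r
Discount factor: (1 + 0.0303)^(-4) = 0.887453
Bracket: 1 - 0.887453 = 0.112547
PV = $1,800.00 * 0.112547 / 0.0303 = $6,685.98

$6,685.98


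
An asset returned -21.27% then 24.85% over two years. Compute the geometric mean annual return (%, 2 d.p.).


Formula: Geometric mean = ((1+r1)*(1+r2))^(1/2) - 1
Product: (1 + -0.2127) * (1 + 0.2485) = 0.7873 * 1.2485 = 0.982944
Square root: 0.982944^0.5 = 0.991435
Geometric mean = 0.991435 - 1 = -0.008565
As percentage: -0.86%

-0.86%


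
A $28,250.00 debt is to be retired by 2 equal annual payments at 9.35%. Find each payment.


Formula: PMT = PV * r / (1 - (1+r)^(-n))
Denominator: 1 - (1 + 0.0935)^(-2) = 0.163699
Numerator: $28,250.00 * 0.0935 = 2641.375
PMT = 2641.375 / 0.163699 = $16,135.52

$16,135.52


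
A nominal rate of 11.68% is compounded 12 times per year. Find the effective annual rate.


Formula: EAR = (1 + r/m)^m - 1
Period rate: r/m = 0.1168 / 12 = 0.009733
Compounding: (1 + 0.009733)^12 = 1.12326
EAR = 1.12326 - 1 = 0.12326

0.12326


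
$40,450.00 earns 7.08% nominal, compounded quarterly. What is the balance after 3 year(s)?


Formula: FV = P * (1 + r/m)^(m*t)
Period rate: r/m = 0.0708 / 4 = 0.0177
Total periods: m*t = 4 * 3 = 12
Growth factor: (1 + 0.0177)^12 = 1.234347
FV = $40,450.00 * 1.234347 = $49,929.34

$49,929.34


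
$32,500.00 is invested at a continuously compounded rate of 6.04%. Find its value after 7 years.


Formula: FV = P * e^(r*t)
Exponent: r*t = 0.0604 * 7 = 0.4228
e^(0.4228) = 1.526229
FV = $32,500.00 * 1.526229 = $49,602.44

$49,602.44


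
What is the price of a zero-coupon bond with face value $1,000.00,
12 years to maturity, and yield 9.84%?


Formula: Price = FV / (1 + r)^n
Substituting: Price = $1,000.00 / (1 + 0.0984)^12
Discount factor: (1.0984)^12 = 3.084085
Price = $1,000.00 / 3.084085 = $324.25

$324.25


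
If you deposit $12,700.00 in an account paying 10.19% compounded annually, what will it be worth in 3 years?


Formula: FV = P * (1 + r)^n
Substituting: FV = $12,700.00 * (1 + 0.1019)^3
Growth factor: (1.1019)^3 = 1.337909
FV = $12,700.00 * 1.337909 = $16,991.44

$16,991.44


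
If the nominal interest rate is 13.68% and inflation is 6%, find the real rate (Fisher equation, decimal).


Formula: (1 + r_real) = (1 + r_nom) / (1 + inflation)
Substituting: (1 + r_real) = 1.1368 / 1.06
(1 + r_real) = 1.072453
r_real = 1.072453 - 1 = 0.072453

0.072453


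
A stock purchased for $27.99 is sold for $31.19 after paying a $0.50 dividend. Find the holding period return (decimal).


Formula: HPR = (P1 - P0 + D) / P0
Gain: $31.19 - $27.99 + $0.50 = $3.70
HPR = $3.70 / $27.99 = 0.1322

0.1322


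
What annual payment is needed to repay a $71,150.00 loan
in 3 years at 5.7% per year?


Formula: PMT = PV * r / (1 - (1+r)^(-n))
Denominator: 1 - (1 + 0.057)^(-3) = 0.153211
Numerator: $71,150.00 * 0.057 = 4055.55
PMT = 4055.55 / 0.153211 = $26,470.30

$26,470.30


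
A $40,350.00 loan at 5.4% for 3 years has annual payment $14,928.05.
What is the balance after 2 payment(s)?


Formula: Balance = PV*(1+r)^k - PMT*((1+r)^k - 1)/r
Growth: (1 + 0.054)^2 = 1.110916
Accumulated factor: ((1+r)^k - 1)/r = 2.054
Balance = $40,350.00 * 1.110916 - $14,928.05 * 2.054
Balance = $14,163.25

$14,163.25


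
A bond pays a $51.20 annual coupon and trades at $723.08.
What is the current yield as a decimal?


Formula: Current yield = annual coupon / price
Substituting: CY = $51.20 / $723.08
CY = 0.070808

0.070808


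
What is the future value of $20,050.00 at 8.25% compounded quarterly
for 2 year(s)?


Formula: FV = P * (1 + r/m)^(m*t)
Period rate: r/m = 0.0825 / 4 = 0.020625
Total periods: m*t = 4 * 2 = 8
Growth factor: (1 + 0.020625)^8 = 1.177415
FV = $20,050.00 * 1.177415 = $23,607.17

$23,607.17


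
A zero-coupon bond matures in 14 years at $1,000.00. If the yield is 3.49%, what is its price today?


Formula: Price = FV / (1 + r)^n
Substituting: Price = $1,000.00 / (1 + 0.0349)^14
Discount factor: (1.0349)^14 = 1.616506
Price = $1,000.00 / 1.616506 = $618.62

$618.62


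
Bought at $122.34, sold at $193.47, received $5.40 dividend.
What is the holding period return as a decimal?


Formula: HPR = (P1 - P0 + D) / P0
Gain: $193.47 - $122.34 + $5.40 = $76.53
HPR = $76.53 / $122.34 = 0.6256

0.6256


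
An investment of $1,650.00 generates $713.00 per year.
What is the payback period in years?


Formula: Payback = investment / annual cash flow
Substituting: Payback = $1,650.00 / $713.00
Payback = 2.3142 years

2.3142 years


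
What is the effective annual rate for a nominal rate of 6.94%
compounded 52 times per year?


Formula: EAR = (1 + r/m)^m - 1
Period rate: r/m = 0.0694 / 52 = 0.001335
Compounding: (1 + 0.001335)^52 = 1.071815
EAR = 1.071815 - 1 = 0.071815

0.071815


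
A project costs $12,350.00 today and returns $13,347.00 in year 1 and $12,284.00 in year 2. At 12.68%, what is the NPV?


Formula: NPV = C0 + C1/(1+r) + C2/(1+r)^2
Discount C1: $13,347.00 / (1 + 0.1268) = $11,845.05
Discount C2: $12,284.00 / (1 + 0.1268)^2 = $9,674.89
NPV = -$12,350.00 + $11,845.05 + $9,674.89 = $9,169.94

$9,169.94


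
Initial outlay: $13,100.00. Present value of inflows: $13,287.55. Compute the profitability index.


Formula: PI = PV(cash flows) / initial investment
Substituting: PI = $13,287.55 / $13,100.00
PI = 1.0143

1.0143


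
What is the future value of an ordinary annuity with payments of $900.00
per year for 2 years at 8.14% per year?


Formula: FV = PMT * ((1+r)^n - 1) / r
Growth factor: (1 + 0.0814)^2 = 1.169426
Numerator: 1.169426 - 1 = 0.169426
FV = $900.00 * 0.169426 / 0.0814 = $1,873.26

$1,873.26


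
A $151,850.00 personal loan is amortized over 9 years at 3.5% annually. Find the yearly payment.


Formula: PMT = PV * r / (1 - (1+r)^(-n))
Denominator: 1 - (1 + 0.035)^(-9) = 0.266269
Numerator: $151,850.00 * 0.035 = 5314.75
PMT = 5314.75 / 0.266269 = $19,960.08

$19,960.08


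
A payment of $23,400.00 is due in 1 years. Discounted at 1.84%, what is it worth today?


Formula: PV = FV / (1 + r)^n
Substituting: PV = $23,400.00 / (1 + 0.0184)^1
Discount factor: (1.0184)^1 = 1.0184
PV = $23,400.00 / 1.0184 = $22,977.22

$22,977.22


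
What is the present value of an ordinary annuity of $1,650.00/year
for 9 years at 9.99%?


Formula: PV = PMT * (1 - (1+r)^(-n)) / r
Discount factor: (1 + 0.0999)^(-9) = 0.424445
Bracket: 1 - 0.424445 = 0.575555
PV = $1,650.00 * 0.575555 / 0.0999 = $9,506.17

$9,506.17


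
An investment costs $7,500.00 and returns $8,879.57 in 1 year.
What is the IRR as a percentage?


Formula: IRR = C1/C0 - 1
Substituting: IRR = $8,879.57 / $7,500.00 - 1
Ratio: 1.183943 - 1 = 0.183943
IRR = 18.3943%

18.3943%


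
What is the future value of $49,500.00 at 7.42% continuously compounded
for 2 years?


Formula: FV = P * e^(r*t)
Exponent: r*t = 0.0742 * 2 = 0.1484
e^(0.1484) = 1.159977
FV = $49,500.00 * 1.159977 = $57,418.85

$57,418.85


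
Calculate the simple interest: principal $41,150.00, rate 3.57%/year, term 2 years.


Formula: I = P * r * t
Substituting: I = $41,150.00 * 0.0357 * 2
Step: I = $41,150.00 * 0.0714
I = $2,938.11

$2,938.11


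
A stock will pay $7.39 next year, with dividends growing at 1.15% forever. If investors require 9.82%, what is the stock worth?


Formula: P = D1 / (r - g)
Spread: r - g = 0.0982 - 0.0115 = 0.0867
Substituting: P = $7.39 / 0.0867
P = $85.24

$85.24


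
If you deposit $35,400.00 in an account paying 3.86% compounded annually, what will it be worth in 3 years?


Formula: FV = P * (1 + r)^n
Substituting: FV = $35,400.00 * (1 + 0.0386)^3
Growth factor: (1.0386)^3 = 1.120327
FV = $35,400.00 * 1.120327 = $39,659.59

$39,659.59


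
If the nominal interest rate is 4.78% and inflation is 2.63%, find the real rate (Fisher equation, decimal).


Formula: (1 + r_real) = (1 + r_nom) / (1 + inflation)
Substituting: (1 + r_real) = 1.0478 / 1.0263
(1 + r_real) = 1.020949
r_real = 1.020949 - 1 = 0.020949

0.020949


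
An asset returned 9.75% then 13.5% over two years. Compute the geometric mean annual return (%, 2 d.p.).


Formula: Geometric mean = ((1+r1)*(1+r2))^(1/2) - 1
Product: (1 + 0.0975) * (1 + 0.135) = 1.0975 * 1.135 = 1.245662
Square root: 1.245662^0.5 = 1.116093
Geometric mean = 1.116093 - 1 = 0.116093
As percentage: 11.61%

11.61%


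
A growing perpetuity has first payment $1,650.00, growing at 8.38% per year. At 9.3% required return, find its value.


Formula: PV = C / (r - g)
Spread: r - g = 0.093 - 0.0838 = 0.0092
Substituting: PV = $1,650.00 / 0.0092
PV = $179,347.83

$179,347.83


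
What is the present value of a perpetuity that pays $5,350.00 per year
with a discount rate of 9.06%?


Formula: PV = C / r
Substituting: PV = $5,350.00 / 0.0906
PV = $59,050.77

$59,050.77


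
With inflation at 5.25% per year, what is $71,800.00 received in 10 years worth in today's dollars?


Formula: Real value = nominal / (1 + inflation)^years
Price level: (1 + 0.0525)^10 = 1.668096
Real value = $71,800.00 / 1.668096 = $43,043.09

$43,043.09


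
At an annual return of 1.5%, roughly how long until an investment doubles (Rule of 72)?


Formula: Years ≈ 72 / r
Substituting: Years ≈ 72 / 1.5
Years ≈ 48.0

48.0 years


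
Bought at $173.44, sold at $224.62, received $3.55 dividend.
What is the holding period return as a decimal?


Formula: HPR = (P1 - P0 + D) / P0
Gain: $224.62 - $173.44 + $3.55 = $54.73
HPR = $54.73 / $173.44 = 0.3156

0.3156


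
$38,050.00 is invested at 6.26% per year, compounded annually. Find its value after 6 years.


Formula: FV = P * (1 + r)^n
Substituting: FV = $38,050.00 * (1 + 0.0626)^6
Growth factor: (1.0626)^6 = 1.439524
FV = $38,050.00 * 1.439524 = $54,773.88

$54,773.88


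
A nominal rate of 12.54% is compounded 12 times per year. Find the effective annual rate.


Formula: EAR = (1 + r/m)^m - 1
Period rate: r/m = 0.1254 / 12 = 0.01045
Compounding: (1 + 0.01045)^12 = 1.132864
EAR = 1.132864 - 1 = 0.132864

0.132864


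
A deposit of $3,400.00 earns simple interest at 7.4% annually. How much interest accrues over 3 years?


Formula: I = P * r * t
Substituting: I = $3,400.00 * 0.074 * 3
Step: I = $3,400.00 * 0.222
I = $754.80

$754.80


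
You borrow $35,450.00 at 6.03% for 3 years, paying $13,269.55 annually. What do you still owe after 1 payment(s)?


Formula: Balance = PV*(1+r)^k - PMT*((1+r)^k - 1)/r
Growth: (1 + 0.0603)^1 = 1.0603
Accumulated factor: ((1+r)^k - 1)/r = 1.0
Balance = $35,450.00 * 1.0603 - $13,269.55 * 1.0
Balance = $24,318.09

$24,318.09


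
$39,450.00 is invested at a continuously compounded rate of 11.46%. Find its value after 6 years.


Formula: FV = P * e^(r*t)
Exponent: r*t = 0.1146 * 6 = 0.6876
e^(0.6876) = 1.988936
FV = $39,450.00 * 1.988936 = $78,463.54

$78,463.54


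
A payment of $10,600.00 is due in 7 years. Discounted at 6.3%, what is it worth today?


Formula: PV = FV / (1 + r)^n
Substituting: PV = $10,600.00 / (1 + 0.063)^7
Discount factor: (1.063)^7 = 1.533673
PV = $10,600.00 / 1.533673 = $6,911.51

$6,911.51


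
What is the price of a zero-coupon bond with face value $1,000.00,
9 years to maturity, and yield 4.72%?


Formula: Price = FV / (1 + r)^n
Substituting: Price = $1,000.00 / (1 + 0.0472)^9
Discount factor: (1.0472)^9 = 1.514491
Price = $1,000.00 / 1.514491 = $660.29

$660.29


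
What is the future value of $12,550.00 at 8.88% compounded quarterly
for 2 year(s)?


Formula: FV = P * (1 + r/m)^(m*t)
Period rate: r/m = 0.0888 / 4 = 0.0222
Total periods: m*t = 4 * 2 = 8
Growth factor: (1 + 0.0222)^8 = 1.19203
FV = $12,550.00 * 1.19203 = $14,959.97

$14,959.97


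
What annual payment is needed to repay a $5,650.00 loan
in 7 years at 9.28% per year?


Formula: PMT = PV * r / (1 - (1+r)^(-n))
Denominator: 1 - (1 + 0.0928)^(-7) = 0.462702
Numerator: $5,650.00 * 0.0928 = 524.32
PMT = 524.32 / 0.462702 = $1,133.17

$1,133.17


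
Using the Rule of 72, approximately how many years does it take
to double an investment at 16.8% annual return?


Formula: Years ≈ 72 / r
Substituting: Years ≈ 72 / 16.8
Years ≈ 4.3

4.3 years


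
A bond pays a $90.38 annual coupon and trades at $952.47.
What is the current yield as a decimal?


Formula: Current yield = annual coupon / price
Substituting: CY = $90.38 / $952.47
CY = 0.09489

0.09489


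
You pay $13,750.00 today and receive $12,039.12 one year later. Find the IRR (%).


Formula: IRR = C1/C0 - 1
Substituting: IRR = $12,039.12 / $13,750.00 - 1
Ratio: 0.875572 - 1 = -0.124428
IRR = -12.4428%

-12.4428%


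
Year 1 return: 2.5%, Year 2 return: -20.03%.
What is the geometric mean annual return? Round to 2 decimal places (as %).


Formula: Geometric mean = ((1+r1)*(1+r2))^(1/2) - 1
Product: (1 + 0.025) * (1 + -0.2003) = 1.025 * 0.7997 = 0.819693
Square root: 0.819693^0.5 = 0.905369
Geometric mean = 0.905369 - 1 = -0.094631
As percentage: -9.46%

-9.46%


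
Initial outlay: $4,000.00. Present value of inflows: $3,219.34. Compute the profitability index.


Formula: PI = PV(cash flows) / initial investment
Substituting: PI = $3,219.34 / $4,000.00
PI = 0.8048

0.8048


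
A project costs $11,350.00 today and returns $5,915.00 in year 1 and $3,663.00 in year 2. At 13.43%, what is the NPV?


Formula: NPV = C0 + C1/(1+r) + C2/(1+r)^2
Discount C1: $5,915.00 / (1 + 0.1343) = $5,214.67
Discount C2: $3,663.00 / (1 + 0.1343)^2 = $2,846.96
NPV = -$11,350.00 + $5,214.67 + $2,846.96 = -$3,288.37

-$3,288.37


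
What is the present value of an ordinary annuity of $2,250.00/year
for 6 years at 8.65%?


Formula: PV = PMT * (1 - (1+r)^(-n)) / r
Discount factor: (1 + 0.0865)^(-6) = 0.607885
Bracket: 1 - 0.607885 = 0.392115
PV = $2,250.00 * 0.392115 / 0.0865 = $10,199.52

$10,199.52


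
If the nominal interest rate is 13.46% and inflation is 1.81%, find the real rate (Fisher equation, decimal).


Formula: (1 + r_real) = (1 + r_nom) / (1 + inflation)
Substituting: (1 + r_real) = 1.1346 / 1.0181
(1 + r_real) = 1.114429
r_real = 1.114429 - 1 = 0.114429

0.114429


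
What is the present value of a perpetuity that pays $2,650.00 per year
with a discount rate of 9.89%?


Formula: PV = C / r
Substituting: PV = $2,650.00 / 0.0989
PV = $26,794.74

$26,794.74


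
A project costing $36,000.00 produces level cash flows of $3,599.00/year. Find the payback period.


Formula: Payback = investment / annual cash flow
Substituting: Payback = $36,000.00 / $3,599.00
Payback = 10.0028 years

10.0028 years


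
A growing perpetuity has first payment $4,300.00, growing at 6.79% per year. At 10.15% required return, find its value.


Formula: PV = C / (r - g)
Spread: r - g = 0.1015 - 0.0679 = 0.0336
Substituting: PV = $4,300.00 / 0.0336
PV = $127,976.19

$127,976.19


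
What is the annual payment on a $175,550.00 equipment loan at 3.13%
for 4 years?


Formula: PMT = PV * r / (1 - (1+r)^(-n))
Denominator: 1 - (1 + 0.0313)^(-4) = 0.115984
Numerator: $175,550.00 * 0.0313 = 5494.715
PMT = 5494.715 / 0.115984 = $47,374.60

$47,374.60


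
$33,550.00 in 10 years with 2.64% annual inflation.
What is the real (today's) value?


Formula: Real value = nominal / (1 + inflation)^years
Price level: (1 + 0.0264)^10 = 1.297676
Real value = $33,550.00 / 1.297676 = $25,853.90

$25,853.90


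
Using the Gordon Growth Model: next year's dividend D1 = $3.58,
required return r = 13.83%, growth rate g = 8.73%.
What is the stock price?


Formula: P = D1 / (r - g)
Spread: r - g = 0.1383 - 0.0873 = 0.051
Substituting: P = $3.58 / 0.051
P = $70.20

$70.20


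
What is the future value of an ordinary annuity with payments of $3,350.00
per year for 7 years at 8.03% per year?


Formula: FV = PMT * ((1+r)^n - 1) / r
Growth factor: (1 + 0.0803)^7 = 1.717159
Numerator: 1.717159 - 1 = 0.717159
FV = $3,350.00 * 0.717159 / 0.0803 = $29,918.86

$29,918.86


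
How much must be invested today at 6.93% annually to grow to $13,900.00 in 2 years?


Formula: PV = FV / (1 + r)^n
Substituting: PV = $13,900.00 / (1 + 0.0693)^2
Discount factor: (1.0693)^2 = 1.143402
PV = $13,900.00 / 1.143402 = $12,156.70

$12,156.70


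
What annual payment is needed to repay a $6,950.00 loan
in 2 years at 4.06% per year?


Formula: PMT = PV * r / (1 - (1+r)^(-n))
Denominator: 1 - (1 + 0.0406)^(-2) = 0.07651
Numerator: $6,950.00 * 0.0406 = 282.17
PMT = 282.17 / 0.07651 = $3,688.03

$3,688.03


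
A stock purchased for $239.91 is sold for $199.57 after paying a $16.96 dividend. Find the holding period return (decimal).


Formula: HPR = (P1 - P0 + D) / P0
Gain: $199.57 - $239.91 + $16.96 = -$23.38
HPR = -$23.38 / $239.91 = -0.0975

-0.0975


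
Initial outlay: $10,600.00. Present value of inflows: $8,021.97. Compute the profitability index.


Formula: PI = PV(cash flows) / initial investment
Substituting: PI = $8,021.97 / $10,600.00
PI = 0.7568

0.7568
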